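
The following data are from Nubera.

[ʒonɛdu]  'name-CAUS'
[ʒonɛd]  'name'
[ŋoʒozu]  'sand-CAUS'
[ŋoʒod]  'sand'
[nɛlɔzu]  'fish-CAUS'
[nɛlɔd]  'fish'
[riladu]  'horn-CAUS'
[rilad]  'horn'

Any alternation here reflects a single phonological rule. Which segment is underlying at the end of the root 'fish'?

/z/

The stem for 'fish' ends in [z] in [nɛlɔzu] but [d] in [nɛlɔd].
But 'horn' keeps [d] in both environments ([riladu], [rilad]), so there is no rule changing /d/ to [z] before the CAUS suffix.
The underlying segment must be /z/; voiced fricatives become stops word-finally, yielding [d] there.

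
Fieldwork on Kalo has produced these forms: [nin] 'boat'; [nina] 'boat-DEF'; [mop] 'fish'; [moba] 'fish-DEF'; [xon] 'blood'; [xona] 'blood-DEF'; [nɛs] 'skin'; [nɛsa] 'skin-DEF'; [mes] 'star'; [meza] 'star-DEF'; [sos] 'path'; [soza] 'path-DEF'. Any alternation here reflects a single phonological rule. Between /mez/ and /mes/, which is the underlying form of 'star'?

The stem for 'star' ends in [s] in [mes] but [z] in [meza].
But 'skin' keeps [s] in both environments ([nɛs], [nɛsa]), so there is no rule changing /s/ to [z] before the DEF suffix.
The underlying segment must be /z/; voiced obstruents become voiceless word-finally, yielding [s] there.

/mez/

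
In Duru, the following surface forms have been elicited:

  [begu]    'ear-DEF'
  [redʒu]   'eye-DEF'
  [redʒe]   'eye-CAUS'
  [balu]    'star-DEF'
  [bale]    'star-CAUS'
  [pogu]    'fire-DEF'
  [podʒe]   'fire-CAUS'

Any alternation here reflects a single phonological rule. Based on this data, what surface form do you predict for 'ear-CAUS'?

In [pogu] and [podʒe] the final segment of 'fire' alternates: [g] ~ [dʒ].
Compare 'eye', with invariant [dʒ] in [redʒu] and [redʒe]: an analysis with underlying /dʒ/ and a rule producing [g] before the DEF suffix would wrongly predict alternation here too.
Therefore /g/ is basic and [dʒ] is derived by palatalization before a front vowel (/g/ becomes palato-alveolar [dʒ] before a front vowel).
The one attested form of 'ear', [begu], shows underlying /beg/. Applying the same rule before a front vowel gives [bedʒe].

[bedʒe]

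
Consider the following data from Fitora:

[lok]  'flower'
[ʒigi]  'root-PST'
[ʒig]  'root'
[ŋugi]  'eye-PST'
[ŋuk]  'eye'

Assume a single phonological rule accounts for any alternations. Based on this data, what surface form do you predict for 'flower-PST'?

The stem for 'eye' ends in [g] in [ŋugi] but [k] in [ŋuk].
If /g/ were underlying and a rule turned it into [k] in isolation, 'root' would also alternate; but it has [g] in both [ʒigi] and [ʒig].
The underlying segment must be /k/; voiceless stops become voiced between vowels, yielding [g] there.
From [lok] the stem 'flower' is /lok/; between vowels this yields [logi].

[logi]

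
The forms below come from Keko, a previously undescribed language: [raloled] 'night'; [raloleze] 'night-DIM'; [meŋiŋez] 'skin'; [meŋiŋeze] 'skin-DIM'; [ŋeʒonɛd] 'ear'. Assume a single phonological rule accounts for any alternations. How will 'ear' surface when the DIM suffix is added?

[ŋeʒonɛze]

The stem for 'night' ends in [d] in [raloled] but [z] in [raloleze].
Compare 'skin', with invariant [z] in [meŋiŋez] and [meŋiŋeze]: an analysis with underlying /z/ and a rule producing [d] in isolation would wrongly predict alternation here too.
The underlying segment must be /d/; voiced stops become fricatives between vowels, yielding [z] there.
The one attested form of 'ear', [ŋeʒonɛd], shows underlying /ŋeʒonɛd/. Applying the same rule between vowels gives [ŋeʒonɛze].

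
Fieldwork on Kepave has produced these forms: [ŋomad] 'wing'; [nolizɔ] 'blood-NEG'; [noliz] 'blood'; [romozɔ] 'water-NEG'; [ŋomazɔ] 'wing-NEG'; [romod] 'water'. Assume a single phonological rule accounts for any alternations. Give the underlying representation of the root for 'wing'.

The root 'wing' surfaces as [ŋomazɔ] and [ŋomad], with a stem-final [z] ~ [d] alternation.
If /z/ were underlying and a rule turned it into [d] in isolation, 'blood' would also alternate; but it has [z] in both [nolizɔ] and [noliz].
So /d/ is underlying, and a rule of intervocalic spirantization — voiced stops become fricatives between vowels — gives [z].

/ŋomad/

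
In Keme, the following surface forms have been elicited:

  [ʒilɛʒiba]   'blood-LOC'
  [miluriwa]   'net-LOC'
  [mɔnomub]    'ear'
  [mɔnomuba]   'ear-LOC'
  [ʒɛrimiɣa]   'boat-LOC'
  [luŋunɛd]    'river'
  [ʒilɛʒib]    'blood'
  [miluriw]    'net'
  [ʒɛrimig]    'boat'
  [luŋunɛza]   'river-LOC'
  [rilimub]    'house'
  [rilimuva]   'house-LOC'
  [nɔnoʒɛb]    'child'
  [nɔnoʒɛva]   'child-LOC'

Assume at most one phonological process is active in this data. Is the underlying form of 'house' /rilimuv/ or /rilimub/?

/rilimuv/

'house' shows [b] ~ [v] at the end of the stem ([rilimub] vs [rilimuva]).
If /b/ were underlying and a rule turned it into [v] before the LOC suffix, 'blood' would also alternate; but it has [b] in both [ʒilɛʒib] and [ʒilɛʒiba].
The underlying segment must be /v/; voiced fricatives become stops word-finally, yielding [b] there.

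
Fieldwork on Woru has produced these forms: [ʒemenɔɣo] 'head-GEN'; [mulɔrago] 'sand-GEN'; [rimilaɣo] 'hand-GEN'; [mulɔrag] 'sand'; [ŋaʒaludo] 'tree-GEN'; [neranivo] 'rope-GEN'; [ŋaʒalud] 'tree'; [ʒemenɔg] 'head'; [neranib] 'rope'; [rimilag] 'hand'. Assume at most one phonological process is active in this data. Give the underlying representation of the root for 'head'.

/ʒemenɔɣ/

'head' shows [ɣ] ~ [g] at the end of the stem ([ʒemenɔɣo] vs [ʒemenɔg]).
The stem 'sand' ([mulɔrago], [mulɔrag]) shows [g] unchanged in both environments, so [g] cannot be basic with [ɣ] derived before the GEN suffix.
Therefore /ɣ/ is basic and [g] is derived by word-final hardening (voiced fricatives become stops word-finally).
The underlying form of 'head' is therefore /ʒemenɔɣ/.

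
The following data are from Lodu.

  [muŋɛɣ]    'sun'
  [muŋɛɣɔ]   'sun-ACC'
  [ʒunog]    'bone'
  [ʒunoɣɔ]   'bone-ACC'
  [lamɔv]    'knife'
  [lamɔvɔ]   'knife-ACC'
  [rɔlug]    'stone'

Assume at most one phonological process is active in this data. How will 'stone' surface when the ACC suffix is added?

In [ʒunog] and [ʒunoɣɔ] the final segment of 'bone' alternates: [g] ~ [ɣ].
The stem 'sun' ([muŋɛɣ], [muŋɛɣɔ]) shows [ɣ] unchanged in both environments, so [ɣ] cannot be basic with [g] derived in isolation.
So /g/ is underlying, and a rule of intervocalic spirantization — voiced stops become fricatives between vowels — gives [ɣ].
From [rɔlug] the stem 'stone' is /rɔlug/; between vowels this yields [rɔluɣɔ].

[rɔluɣɔ]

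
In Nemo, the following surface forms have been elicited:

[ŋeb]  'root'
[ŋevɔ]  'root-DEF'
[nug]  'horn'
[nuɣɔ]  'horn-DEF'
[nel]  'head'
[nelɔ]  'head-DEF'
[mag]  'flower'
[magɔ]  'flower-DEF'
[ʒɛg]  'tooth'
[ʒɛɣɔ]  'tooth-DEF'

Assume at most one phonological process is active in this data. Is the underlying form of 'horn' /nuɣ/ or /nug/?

/nuɣ/

In [nug] and [nuɣɔ] the final segment of 'horn' alternates: [g] ~ [ɣ].
Compare 'flower', with invariant [g] in [mag] and [magɔ]: an analysis with underlying /g/ and a rule producing [ɣ] before the DEF suffix would wrongly predict alternation here too.
So /ɣ/ is underlying, and a rule of word-final hardening — voiced fricatives become stops word-finally — gives [g].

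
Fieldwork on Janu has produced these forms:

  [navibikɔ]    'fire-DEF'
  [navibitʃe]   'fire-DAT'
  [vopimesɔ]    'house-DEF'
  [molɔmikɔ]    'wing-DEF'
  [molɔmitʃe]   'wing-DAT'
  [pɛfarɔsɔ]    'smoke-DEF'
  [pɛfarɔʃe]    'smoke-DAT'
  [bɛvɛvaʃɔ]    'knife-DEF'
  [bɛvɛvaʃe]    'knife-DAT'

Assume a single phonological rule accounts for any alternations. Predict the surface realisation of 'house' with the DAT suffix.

The root 'smoke' surfaces as [pɛfarɔsɔ] and [pɛfarɔʃe], with a stem-final [s] ~ [ʃ] alternation.
But 'knife' keeps [ʃ] in both environments ([bɛvɛvaʃɔ], [bɛvɛvaʃe]), so there is no rule changing /ʃ/ to [s] before the DEF suffix.
The alternation reflects palatalization before a front vowel: /k/ and /s/ become palato-alveolar [tʃ] and [ʃ] before a front vowel. /s/ is underlying.
From [vopimesɔ] the stem 'house' is /vopimes/; before a front vowel this yields [vopimeʃe].

[vopimeʃe]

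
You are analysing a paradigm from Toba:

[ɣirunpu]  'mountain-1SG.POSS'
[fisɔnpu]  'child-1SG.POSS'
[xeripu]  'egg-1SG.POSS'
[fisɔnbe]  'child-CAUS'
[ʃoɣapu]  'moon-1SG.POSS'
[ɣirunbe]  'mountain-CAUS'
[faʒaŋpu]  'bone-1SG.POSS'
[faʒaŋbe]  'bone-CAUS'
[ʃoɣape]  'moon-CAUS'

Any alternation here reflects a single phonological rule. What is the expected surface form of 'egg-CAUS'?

[xeripe]

The CAUS morpheme has two allomorphs, [-be] and [-pe].
By contrast the 1SG.POSS suffix keeps its initial [p] throughout — that segment must be underlying.
The CAUS suffix is therefore /-be/ underlyingly, with post-vocalic devoicing: voiced stops become voiceless after a vowel.
After 'egg', which ends in a vowel, the suffix surfaces as [-pe], giving [xeripe].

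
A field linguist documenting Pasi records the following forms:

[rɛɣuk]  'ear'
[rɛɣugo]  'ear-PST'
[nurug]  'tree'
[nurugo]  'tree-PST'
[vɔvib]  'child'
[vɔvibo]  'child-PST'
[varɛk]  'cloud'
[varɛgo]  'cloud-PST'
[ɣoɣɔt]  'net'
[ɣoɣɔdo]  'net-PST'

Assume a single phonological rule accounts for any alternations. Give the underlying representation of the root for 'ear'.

/rɛɣuk/

'ear' shows [k] ~ [g] at the end of the stem ([rɛɣuk] vs [rɛɣugo]).
The stem 'tree' ([nurug], [nurugo]) shows [g] unchanged in both environments, so [g] cannot be basic with [k] derived in isolation.
The alternation reflects intervocalic voicing: voiceless stops become voiced between vowels. /k/ is underlying.
Hence 'ear' is /rɛɣuk/ underlyingly.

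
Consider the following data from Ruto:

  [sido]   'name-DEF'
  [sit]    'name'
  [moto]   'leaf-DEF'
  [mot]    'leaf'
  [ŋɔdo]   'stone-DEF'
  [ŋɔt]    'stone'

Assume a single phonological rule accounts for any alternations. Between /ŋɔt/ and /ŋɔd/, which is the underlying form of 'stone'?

/ŋɔd/

'stone' shows [d] ~ [t] at the end of the stem ([ŋɔdo] vs [ŋɔt]).
Compare 'leaf', with invariant [t] in [moto] and [mot]: an analysis with underlying /t/ and a rule producing [d] before the DEF suffix would wrongly predict alternation here too.
Therefore /d/ is basic and [t] is derived by word-final obstruent devoicing (voiced obstruents become voiceless word-finally).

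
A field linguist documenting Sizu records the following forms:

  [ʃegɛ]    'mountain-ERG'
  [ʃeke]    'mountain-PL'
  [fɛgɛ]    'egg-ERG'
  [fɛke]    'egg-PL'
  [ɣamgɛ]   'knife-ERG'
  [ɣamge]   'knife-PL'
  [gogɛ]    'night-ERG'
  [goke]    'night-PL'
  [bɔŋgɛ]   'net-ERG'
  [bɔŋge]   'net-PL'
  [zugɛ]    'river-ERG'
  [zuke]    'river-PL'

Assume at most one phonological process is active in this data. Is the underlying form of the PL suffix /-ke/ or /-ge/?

The PL morpheme has two allomorphs, [-ge] and [-ke].
By contrast the ERG suffix keeps its initial [g] throughout — that segment must be underlying.
The PL suffix is therefore /-ke/ underlyingly, with post-nasal voicing: voiceless stops become voiced after a nasal.

/-ke/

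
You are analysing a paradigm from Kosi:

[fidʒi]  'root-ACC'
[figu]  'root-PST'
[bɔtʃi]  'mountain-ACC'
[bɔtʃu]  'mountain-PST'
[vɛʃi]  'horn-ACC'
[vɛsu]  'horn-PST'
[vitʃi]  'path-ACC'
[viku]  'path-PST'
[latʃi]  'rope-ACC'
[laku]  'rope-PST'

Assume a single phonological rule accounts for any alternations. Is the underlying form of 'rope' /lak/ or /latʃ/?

'rope' shows [tʃ] ~ [k] at the end of the stem ([latʃi] vs [laku]).
But 'mountain' keeps [tʃ] in both environments ([bɔtʃi], [bɔtʃu]), so there is no rule changing /tʃ/ to [k] before the PST suffix.
So /k/ is underlying, and a rule of palatalization before a front vowel — /k/, /g/ and /s/ become palato-alveolar [tʃ], [dʒ] and [ʃ] before a front vowel — gives [tʃ].

/lak/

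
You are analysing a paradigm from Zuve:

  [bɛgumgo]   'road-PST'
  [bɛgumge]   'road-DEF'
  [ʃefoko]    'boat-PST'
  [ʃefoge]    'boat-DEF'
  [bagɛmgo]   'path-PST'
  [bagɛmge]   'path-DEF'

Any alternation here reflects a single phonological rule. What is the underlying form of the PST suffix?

The PST suffix surfaces as [-go] and [-ko], depending on the final segment of the stem.
By contrast the DEF suffix keeps its initial [g] throughout — that segment must be underlying.
The PST suffix is therefore /-ko/ underlyingly, with post-nasal voicing: voiceless stops become voiced after a nasal.

/-ko/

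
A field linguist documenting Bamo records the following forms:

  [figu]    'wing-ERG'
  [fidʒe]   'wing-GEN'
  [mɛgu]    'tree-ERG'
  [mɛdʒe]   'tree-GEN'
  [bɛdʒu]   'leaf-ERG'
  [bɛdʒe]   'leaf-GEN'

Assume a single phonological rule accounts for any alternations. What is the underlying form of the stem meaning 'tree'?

In [mɛgu] and [mɛdʒe] the final segment of 'tree' alternates: [g] ~ [dʒ].
The stem 'leaf' ([bɛdʒu], [bɛdʒe]) shows [dʒ] unchanged in both environments, so [dʒ] cannot be basic with [g] derived before the ERG suffix.
Therefore /g/ is basic and [dʒ] is derived by palatalization before a front vowel (/g/ becomes palato-alveolar [dʒ] before a front vowel).
So 'tree' = /mɛg/.

/mɛg/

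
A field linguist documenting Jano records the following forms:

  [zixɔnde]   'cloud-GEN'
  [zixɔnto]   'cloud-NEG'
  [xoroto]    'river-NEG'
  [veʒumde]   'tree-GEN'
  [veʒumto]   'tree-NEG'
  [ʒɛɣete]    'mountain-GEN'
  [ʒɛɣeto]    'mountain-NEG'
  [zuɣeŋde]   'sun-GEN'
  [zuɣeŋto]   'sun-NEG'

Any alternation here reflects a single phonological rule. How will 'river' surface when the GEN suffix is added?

[xorote]

The GEN morpheme has two allomorphs, [-de] and [-te].
The NEG suffix, which begins with [t], is invariant after every stem; so [t] is not altered by any rule here.
The GEN suffix is therefore /-de/ underlyingly, with post-vocalic devoicing: voiced stops become voiceless after a vowel.
After 'river', which ends in a vowel, the suffix surfaces as [-te], giving [xorote].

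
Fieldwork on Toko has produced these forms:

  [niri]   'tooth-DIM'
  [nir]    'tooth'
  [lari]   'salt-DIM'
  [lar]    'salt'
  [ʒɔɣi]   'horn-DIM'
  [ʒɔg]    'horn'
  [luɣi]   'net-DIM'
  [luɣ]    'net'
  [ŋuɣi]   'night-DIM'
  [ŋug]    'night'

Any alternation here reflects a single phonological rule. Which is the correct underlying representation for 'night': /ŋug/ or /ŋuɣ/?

/ŋug/

'night' shows [ɣ] ~ [g] at the end of the stem ([ŋuɣi] vs [ŋug]).
Compare 'net', with invariant [ɣ] in [luɣi] and [luɣ]: an analysis with underlying /ɣ/ and a rule producing [g] in isolation would wrongly predict alternation here too.
The underlying segment must be /g/; voiced stops become fricatives between vowels, yielding [ɣ] there.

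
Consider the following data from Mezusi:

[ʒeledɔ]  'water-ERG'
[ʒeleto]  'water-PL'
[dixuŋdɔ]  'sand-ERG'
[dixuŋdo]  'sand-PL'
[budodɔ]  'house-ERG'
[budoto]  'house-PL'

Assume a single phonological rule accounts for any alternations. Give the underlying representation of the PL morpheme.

/-to/

The PL morpheme has two allomorphs, [-do] and [-to].
By contrast the ERG suffix keeps its initial [d] throughout — that segment must be underlying.
So the underlying form is /-to/, and voiceless stops become voiced after a nasal.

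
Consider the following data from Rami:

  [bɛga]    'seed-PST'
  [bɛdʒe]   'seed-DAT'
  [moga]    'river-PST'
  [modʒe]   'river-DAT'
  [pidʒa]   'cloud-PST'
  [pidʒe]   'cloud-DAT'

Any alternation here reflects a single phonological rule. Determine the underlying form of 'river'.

The stem for 'river' ends in [g] in [moga] but [dʒ] in [modʒe].
The stem 'cloud' ([pidʒa], [pidʒe]) shows [dʒ] unchanged in both environments, so [dʒ] cannot be basic with [g] derived before the PST suffix.
The alternation reflects palatalization before a front vowel: /g/ becomes palato-alveolar [dʒ] before a front vowel. /g/ is underlying.

/mog/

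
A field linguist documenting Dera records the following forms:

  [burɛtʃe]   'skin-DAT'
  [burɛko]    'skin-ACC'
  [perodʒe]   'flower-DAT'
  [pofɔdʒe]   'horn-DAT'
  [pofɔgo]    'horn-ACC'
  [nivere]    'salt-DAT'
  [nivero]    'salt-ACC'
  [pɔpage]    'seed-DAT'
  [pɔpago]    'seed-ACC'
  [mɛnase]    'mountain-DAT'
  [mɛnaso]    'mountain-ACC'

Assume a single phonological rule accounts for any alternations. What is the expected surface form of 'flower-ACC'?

[perogo]

The stem for 'horn' ends in [dʒ] in [pofɔdʒe] but [g] in [pofɔgo].
If /g/ were underlying and a rule turned it into [dʒ] before the DAT suffix, 'seed' would also alternate; but it has [g] in both [pɔpage] and [pɔpago].
So /dʒ/ is underlying, and a rule of depalatalization — palato-alveolar /tʃ/ and /dʒ/ become [k] and [g] when no front vowel follows — gives [g].
The one attested form of 'flower', [perodʒe], shows underlying /perodʒ/. Applying the same rule when no front vowel follows gives [perogo].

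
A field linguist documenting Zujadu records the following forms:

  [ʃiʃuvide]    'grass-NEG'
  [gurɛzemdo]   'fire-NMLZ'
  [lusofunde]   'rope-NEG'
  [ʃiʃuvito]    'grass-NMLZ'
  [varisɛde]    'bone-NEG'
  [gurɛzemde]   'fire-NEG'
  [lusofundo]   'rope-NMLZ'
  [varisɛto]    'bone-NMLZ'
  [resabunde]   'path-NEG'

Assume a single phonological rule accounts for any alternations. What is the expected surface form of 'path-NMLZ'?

The NMLZ morpheme has two allomorphs, [-do] and [-to].
The NEG suffix, which begins with [d], is invariant after every stem; so [d] is not altered by any rule here.
The NMLZ suffix is therefore /-to/ underlyingly, with post-nasal voicing: voiceless stops become voiced after a nasal.
After 'path', which ends in a nasal, the suffix surfaces as [-do], giving [resabundo].

[resabundo]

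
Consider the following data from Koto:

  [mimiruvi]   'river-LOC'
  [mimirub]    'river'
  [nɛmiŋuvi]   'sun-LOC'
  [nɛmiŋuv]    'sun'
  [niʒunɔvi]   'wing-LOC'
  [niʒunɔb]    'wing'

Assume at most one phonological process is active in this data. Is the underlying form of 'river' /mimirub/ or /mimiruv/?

In [mimiruvi] and [mimirub] the final segment of 'river' alternates: [v] ~ [b].
Compare 'sun', with invariant [v] in [nɛmiŋuvi] and [nɛmiŋuv]: an analysis with underlying /v/ and a rule producing [b] in isolation would wrongly predict alternation here too.
So /b/ is underlying, and a rule of intervocalic spirantization — voiced stops become fricatives between vowels — gives [v].

/mimirub/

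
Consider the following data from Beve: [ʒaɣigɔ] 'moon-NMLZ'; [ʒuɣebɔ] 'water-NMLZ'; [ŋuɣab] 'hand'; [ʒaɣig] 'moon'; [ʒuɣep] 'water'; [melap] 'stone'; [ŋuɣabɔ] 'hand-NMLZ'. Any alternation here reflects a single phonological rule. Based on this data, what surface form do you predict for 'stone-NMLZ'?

The stem for 'water' ends in [p] in [ʒuɣep] but [b] in [ʒuɣebɔ].
Compare 'hand', with invariant [b] in [ŋuɣab] and [ŋuɣabɔ]: an analysis with underlying /b/ and a rule producing [p] in isolation would wrongly predict alternation here too.
The alternation reflects intervocalic voicing: voiceless stops become voiced between vowels. /p/ is underlying.
From [melap] the stem 'stone' is /melap/; between vowels this yields [melabɔ].

[melabɔ]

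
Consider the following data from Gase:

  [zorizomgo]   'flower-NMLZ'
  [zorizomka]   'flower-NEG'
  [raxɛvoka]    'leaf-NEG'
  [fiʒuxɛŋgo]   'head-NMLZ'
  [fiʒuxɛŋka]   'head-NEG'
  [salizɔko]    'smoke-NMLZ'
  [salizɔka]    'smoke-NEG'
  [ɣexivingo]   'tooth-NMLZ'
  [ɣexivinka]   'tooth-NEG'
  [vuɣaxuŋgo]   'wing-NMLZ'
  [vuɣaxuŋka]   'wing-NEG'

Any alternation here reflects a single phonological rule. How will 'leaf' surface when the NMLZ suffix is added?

The NMLZ morpheme has two allomorphs, [-go] and [-ko].
The NEG suffix, which begins with [k], is invariant after every stem; so [k] is not altered by any rule here.
The NMLZ suffix is therefore /-go/ underlyingly, with post-vocalic devoicing: voiced stops become voiceless after a vowel.
After 'leaf', which ends in a vowel, the suffix surfaces as [-ko], giving [raxɛvoko].

[raxɛvoko]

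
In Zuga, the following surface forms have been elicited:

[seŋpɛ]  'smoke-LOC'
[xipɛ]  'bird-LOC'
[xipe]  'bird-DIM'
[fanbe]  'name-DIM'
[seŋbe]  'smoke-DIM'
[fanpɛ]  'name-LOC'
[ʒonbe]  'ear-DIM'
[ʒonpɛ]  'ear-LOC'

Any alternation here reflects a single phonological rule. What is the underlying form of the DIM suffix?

/-be/

The DIM suffix surfaces as [-be] and [-pe], depending on the final segment of the stem.
The LOC suffix, which begins with [p], is invariant after every stem; so [p] is not altered by any rule here.
So the underlying form is /-be/, and voiced stops become voiceless after a vowel.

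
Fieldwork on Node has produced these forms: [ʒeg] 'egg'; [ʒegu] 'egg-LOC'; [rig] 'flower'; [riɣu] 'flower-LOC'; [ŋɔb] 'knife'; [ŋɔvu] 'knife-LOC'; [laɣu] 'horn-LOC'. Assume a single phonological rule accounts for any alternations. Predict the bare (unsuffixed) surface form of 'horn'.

[lag]

The root 'flower' surfaces as [rig] and [riɣu], with a stem-final [g] ~ [ɣ] alternation.
Compare 'egg', with invariant [g] in [ʒeg] and [ʒegu]: an analysis with underlying /g/ and a rule producing [ɣ] before the LOC suffix would wrongly predict alternation here too.
The alternation reflects word-final hardening: voiced fricatives become stops word-finally. /ɣ/ is underlying.
The one attested form of 'horn', [laɣu], shows underlying /laɣ/. Applying the same rule word-finally gives [lag].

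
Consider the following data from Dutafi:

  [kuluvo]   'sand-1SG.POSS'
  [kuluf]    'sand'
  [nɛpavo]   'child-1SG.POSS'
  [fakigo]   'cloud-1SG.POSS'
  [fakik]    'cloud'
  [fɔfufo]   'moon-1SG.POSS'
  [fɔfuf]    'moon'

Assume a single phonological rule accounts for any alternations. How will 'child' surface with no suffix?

[nɛpaf]

The root 'sand' surfaces as [kuluvo] and [kuluf], with a stem-final [v] ~ [f] alternation.
But 'moon' keeps [f] in both environments ([fɔfufo], [fɔfuf]), so there is no rule changing /f/ to [v] before the 1SG.POSS suffix.
The underlying segment must be /v/; voiced obstruents become voiceless word-finally, yielding [f] there.
The one attested form of 'child', [nɛpavo], shows underlying /nɛpav/. Applying the same rule word-finally gives [nɛpaf].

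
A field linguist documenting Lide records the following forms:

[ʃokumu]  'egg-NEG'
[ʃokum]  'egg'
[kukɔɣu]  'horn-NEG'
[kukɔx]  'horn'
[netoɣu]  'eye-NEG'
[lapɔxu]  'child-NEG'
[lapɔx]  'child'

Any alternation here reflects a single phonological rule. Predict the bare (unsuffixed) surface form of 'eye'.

[netox]

In [kukɔɣu] and [kukɔx] the final segment of 'horn' alternates: [ɣ] ~ [x].
Compare 'child', with invariant [x] in [lapɔxu] and [lapɔx]: an analysis with underlying /x/ and a rule producing [ɣ] before the NEG suffix would wrongly predict alternation here too.
Therefore /ɣ/ is basic and [x] is derived by word-final obstruent devoicing (voiced obstruents become voiceless word-finally).
The one attested form of 'eye', [netoɣu], shows underlying /netoɣ/. Applying the same rule word-finally gives [netox].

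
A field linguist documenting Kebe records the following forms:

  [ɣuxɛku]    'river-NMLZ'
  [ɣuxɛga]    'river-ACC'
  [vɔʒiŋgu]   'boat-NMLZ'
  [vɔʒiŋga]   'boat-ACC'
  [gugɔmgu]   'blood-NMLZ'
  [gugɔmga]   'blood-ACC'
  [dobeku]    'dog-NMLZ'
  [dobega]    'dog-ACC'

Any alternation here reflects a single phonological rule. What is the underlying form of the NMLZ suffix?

The NMLZ morpheme has two allomorphs, [-gu] and [-ku].
The ACC suffix, which begins with [g], is invariant after every stem; so [g] is not altered by any rule here.
The NMLZ suffix is therefore /-ku/ underlyingly, with post-nasal voicing: voiceless stops become voiced after a nasal.

/-ku/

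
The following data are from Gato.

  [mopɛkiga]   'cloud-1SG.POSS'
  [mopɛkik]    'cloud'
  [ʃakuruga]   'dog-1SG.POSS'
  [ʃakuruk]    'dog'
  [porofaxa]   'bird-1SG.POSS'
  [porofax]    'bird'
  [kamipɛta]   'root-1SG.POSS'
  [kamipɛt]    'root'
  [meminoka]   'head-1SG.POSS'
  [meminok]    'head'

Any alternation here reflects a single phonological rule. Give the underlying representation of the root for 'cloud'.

The root 'cloud' surfaces as [mopɛkiga] and [mopɛkik], with a stem-final [g] ~ [k] alternation.
But 'head' keeps [k] in both environments ([meminoka], [meminok]), so there is no rule changing /k/ to [g] before the 1SG.POSS suffix.
So /g/ is underlying, and a rule of word-final obstruent devoicing — voiced obstruents become voiceless word-finally — gives [k].
The underlying form of 'cloud' is therefore /mopɛkig/.

/mopɛkig/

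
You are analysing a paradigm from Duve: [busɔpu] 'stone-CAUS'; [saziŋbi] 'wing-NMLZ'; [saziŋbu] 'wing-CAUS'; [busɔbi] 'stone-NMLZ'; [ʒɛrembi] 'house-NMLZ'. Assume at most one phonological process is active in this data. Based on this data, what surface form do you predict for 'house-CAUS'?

[ʒɛrembu]

The CAUS morpheme has two allomorphs, [-bu] and [-pu].
The NMLZ suffix, which begins with [b], is invariant after every stem; so [b] is not altered by any rule here.
So the underlying form is /-pu/, and voiceless stops become voiced after a nasal.
After 'house', which ends in a nasal, the suffix surfaces as [-bu], giving [ʒɛrembu].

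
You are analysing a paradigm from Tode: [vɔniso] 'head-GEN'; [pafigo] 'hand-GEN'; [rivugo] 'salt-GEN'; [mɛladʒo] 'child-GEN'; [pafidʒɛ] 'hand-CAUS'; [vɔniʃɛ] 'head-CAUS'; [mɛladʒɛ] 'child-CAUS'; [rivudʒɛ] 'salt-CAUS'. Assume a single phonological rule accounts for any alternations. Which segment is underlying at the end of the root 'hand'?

/g/

The root 'hand' surfaces as [pafidʒɛ] and [pafigo], with a stem-final [dʒ] ~ [g] alternation.
Compare 'child', with invariant [dʒ] in [mɛladʒɛ] and [mɛladʒo]: an analysis with underlying /dʒ/ and a rule producing [g] before the GEN suffix would wrongly predict alternation here too.
So /g/ is underlying, and a rule of palatalization before a front vowel — /g/ and /s/ become palato-alveolar [dʒ] and [ʃ] before a front vowel — gives [dʒ].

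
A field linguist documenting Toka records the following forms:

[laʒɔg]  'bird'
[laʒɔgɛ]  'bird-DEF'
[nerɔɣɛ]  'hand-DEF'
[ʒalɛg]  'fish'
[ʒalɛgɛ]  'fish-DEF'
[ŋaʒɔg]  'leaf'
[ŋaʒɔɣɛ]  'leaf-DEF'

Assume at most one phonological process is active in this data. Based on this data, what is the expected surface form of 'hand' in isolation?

In [ŋaʒɔg] and [ŋaʒɔɣɛ] the final segment of 'leaf' alternates: [g] ~ [ɣ].
The stem 'bird' ([laʒɔg], [laʒɔgɛ]) shows [g] unchanged in both environments, so [g] cannot be basic with [ɣ] derived before the DEF suffix.
Therefore /ɣ/ is basic and [g] is derived by word-final hardening (voiced fricatives become stops word-finally).
The one attested form of 'hand', [nerɔɣɛ], shows underlying /nerɔɣ/. Applying the same rule word-finally gives [nerɔg].

[nerɔg]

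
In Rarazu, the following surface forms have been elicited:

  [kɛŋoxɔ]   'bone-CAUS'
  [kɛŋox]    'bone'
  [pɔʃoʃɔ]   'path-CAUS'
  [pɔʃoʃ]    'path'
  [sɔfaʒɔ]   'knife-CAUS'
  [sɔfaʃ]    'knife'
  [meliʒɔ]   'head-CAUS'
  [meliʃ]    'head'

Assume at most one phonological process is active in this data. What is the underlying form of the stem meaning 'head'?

/meliʒ/

In [meliʒɔ] and [meliʃ] the final segment of 'head' alternates: [ʒ] ~ [ʃ].
The stem 'path' ([pɔʃoʃɔ], [pɔʃoʃ]) shows [ʃ] unchanged in both environments, so [ʃ] cannot be basic with [ʒ] derived before the CAUS suffix.
The alternation reflects word-final obstruent devoicing: voiced obstruents become voiceless word-finally. /ʒ/ is underlying.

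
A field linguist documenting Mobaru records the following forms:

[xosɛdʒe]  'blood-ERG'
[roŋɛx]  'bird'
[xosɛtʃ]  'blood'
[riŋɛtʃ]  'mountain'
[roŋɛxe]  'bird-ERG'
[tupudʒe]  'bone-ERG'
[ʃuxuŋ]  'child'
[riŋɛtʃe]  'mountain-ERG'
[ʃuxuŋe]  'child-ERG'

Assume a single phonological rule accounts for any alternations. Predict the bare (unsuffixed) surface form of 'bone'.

[tuputʃ]

'blood' shows [tʃ] ~ [dʒ] at the end of the stem ([xosɛtʃ] vs [xosɛdʒe]).
Compare 'mountain', with invariant [tʃ] in [riŋɛtʃ] and [riŋɛtʃe]: an analysis with underlying /tʃ/ and a rule producing [dʒ] before the ERG suffix would wrongly predict alternation here too.
So /dʒ/ is underlying, and a rule of word-final obstruent devoicing — voiced obstruents become voiceless word-finally — gives [tʃ].
The one attested form of 'bone', [tupudʒe], shows underlying /tupudʒ/. Applying the same rule word-finally gives [tuputʃ].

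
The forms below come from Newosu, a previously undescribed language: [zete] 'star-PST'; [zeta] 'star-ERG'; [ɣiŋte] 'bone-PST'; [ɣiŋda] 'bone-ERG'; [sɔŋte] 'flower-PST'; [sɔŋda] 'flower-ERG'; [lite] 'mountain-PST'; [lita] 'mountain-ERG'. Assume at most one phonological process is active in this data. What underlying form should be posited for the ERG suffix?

The ERG suffix surfaces as [-da] and [-ta], depending on the final segment of the stem.
By contrast the PST suffix keeps its initial [t] throughout — that segment must be underlying.
The ERG suffix is therefore /-da/ underlyingly, with post-vocalic devoicing: voiced stops become voiceless after a vowel.

/-da/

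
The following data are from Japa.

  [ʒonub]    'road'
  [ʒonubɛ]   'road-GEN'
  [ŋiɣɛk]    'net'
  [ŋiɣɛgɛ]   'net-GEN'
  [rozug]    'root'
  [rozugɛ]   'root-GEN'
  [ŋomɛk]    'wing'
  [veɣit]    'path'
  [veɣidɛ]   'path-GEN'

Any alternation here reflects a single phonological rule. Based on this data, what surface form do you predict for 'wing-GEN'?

[ŋomɛgɛ]

In [ŋiɣɛk] and [ŋiɣɛgɛ] the final segment of 'net' alternates: [k] ~ [g].
If /g/ were underlying and a rule turned it into [k] in isolation, 'root' would also alternate; but it has [g] in both [rozug] and [rozugɛ].
So /k/ is underlying, and a rule of intervocalic voicing — voiceless stops become voiced between vowels — gives [g].
The one attested form of 'wing', [ŋomɛk], shows underlying /ŋomɛk/. Applying the same rule between vowels gives [ŋomɛgɛ].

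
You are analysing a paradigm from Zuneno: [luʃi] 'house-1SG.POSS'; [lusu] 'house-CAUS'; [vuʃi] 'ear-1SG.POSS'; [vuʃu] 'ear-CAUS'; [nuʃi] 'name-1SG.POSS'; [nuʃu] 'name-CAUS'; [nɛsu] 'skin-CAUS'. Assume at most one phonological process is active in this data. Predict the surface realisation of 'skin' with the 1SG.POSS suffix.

In [luʃi] and [lusu] the final segment of 'house' alternates: [ʃ] ~ [s].
The stem 'name' ([nuʃi], [nuʃu]) shows [ʃ] unchanged in both environments, so [ʃ] cannot be basic with [s] derived before the CAUS suffix.
The alternation reflects palatalization before a front vowel: /s/ becomes palato-alveolar [ʃ] before a front vowel. /s/ is underlying.
The one attested form of 'skin', [nɛsu], shows underlying /nɛs/. Applying the same rule before a front vowel gives [nɛʃi].

[nɛʃi]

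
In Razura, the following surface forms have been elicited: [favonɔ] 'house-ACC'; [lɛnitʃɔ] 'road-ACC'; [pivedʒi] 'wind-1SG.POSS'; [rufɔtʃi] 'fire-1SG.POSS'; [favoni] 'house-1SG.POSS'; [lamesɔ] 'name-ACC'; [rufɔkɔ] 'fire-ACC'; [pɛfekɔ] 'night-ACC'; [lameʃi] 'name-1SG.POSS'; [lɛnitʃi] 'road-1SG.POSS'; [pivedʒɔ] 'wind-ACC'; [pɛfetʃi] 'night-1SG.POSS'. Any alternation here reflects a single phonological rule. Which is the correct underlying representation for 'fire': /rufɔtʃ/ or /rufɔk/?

/rufɔk/

The stem for 'fire' ends in [tʃ] in [rufɔtʃi] but [k] in [rufɔkɔ].
Compare 'road', with invariant [tʃ] in [lɛnitʃi] and [lɛnitʃɔ]: an analysis with underlying /tʃ/ and a rule producing [k] before the ACC suffix would wrongly predict alternation here too.
The underlying segment must be /k/; /k/ and /s/ become palato-alveolar [tʃ] and [ʃ] before a front vowel, yielding [tʃ] there.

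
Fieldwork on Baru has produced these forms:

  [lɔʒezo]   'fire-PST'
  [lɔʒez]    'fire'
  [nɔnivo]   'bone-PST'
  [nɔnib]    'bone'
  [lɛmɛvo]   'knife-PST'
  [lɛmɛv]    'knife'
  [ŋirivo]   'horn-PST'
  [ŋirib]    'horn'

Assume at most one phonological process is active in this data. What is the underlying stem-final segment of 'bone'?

/b/

In [nɔnivo] and [nɔnib] the final segment of 'bone' alternates: [v] ~ [b].
Compare 'knife', with invariant [v] in [lɛmɛvo] and [lɛmɛv]: an analysis with underlying /v/ and a rule producing [b] in isolation would wrongly predict alternation here too.
Therefore /b/ is basic and [v] is derived by intervocalic spirantization (voiced stops become fricatives between vowels).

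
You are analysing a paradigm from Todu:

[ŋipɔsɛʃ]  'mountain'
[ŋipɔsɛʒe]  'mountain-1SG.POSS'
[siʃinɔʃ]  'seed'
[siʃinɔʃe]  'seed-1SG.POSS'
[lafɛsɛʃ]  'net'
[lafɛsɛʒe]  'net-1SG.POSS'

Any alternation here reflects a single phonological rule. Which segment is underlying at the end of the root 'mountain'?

The stem for 'mountain' ends in [ʃ] in [ŋipɔsɛʃ] but [ʒ] in [ŋipɔsɛʒe].
If /ʃ/ were underlying and a rule turned it into [ʒ] before the 1SG.POSS suffix, 'seed' would also alternate; but it has [ʃ] in both [siʃinɔʃ] and [siʃinɔʃe].
Therefore /ʒ/ is basic and [ʃ] is derived by word-final obstruent devoicing (voiced obstruents become voiceless word-finally).

/ʒ/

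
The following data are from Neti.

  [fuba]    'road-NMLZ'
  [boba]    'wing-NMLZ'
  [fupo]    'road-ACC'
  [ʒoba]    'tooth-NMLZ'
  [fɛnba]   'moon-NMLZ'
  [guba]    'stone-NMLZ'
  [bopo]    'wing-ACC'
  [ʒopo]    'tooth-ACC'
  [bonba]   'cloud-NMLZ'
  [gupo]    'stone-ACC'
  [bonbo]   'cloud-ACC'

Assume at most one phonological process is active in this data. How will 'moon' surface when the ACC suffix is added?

The ACC morpheme has two allomorphs, [-bo] and [-po].
The NMLZ suffix, which begins with [b], is invariant after every stem; so [b] is not altered by any rule here.
The ACC suffix is therefore /-po/ underlyingly, with post-nasal voicing: voiceless stops become voiced after a nasal.
After 'moon', which ends in a nasal, the suffix surfaces as [-bo], giving [fɛnbo].

[fɛnbo]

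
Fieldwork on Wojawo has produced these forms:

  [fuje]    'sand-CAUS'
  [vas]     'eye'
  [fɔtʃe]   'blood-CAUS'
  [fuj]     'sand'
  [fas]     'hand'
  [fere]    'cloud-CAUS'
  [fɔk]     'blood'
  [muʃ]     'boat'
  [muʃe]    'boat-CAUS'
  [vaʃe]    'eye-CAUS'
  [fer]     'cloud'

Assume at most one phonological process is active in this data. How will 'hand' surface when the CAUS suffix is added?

[faʃe]

In [vas] and [vaʃe] the final segment of 'eye' alternates: [s] ~ [ʃ].
But 'boat' keeps [ʃ] in both environments ([muʃ], [muʃe]), so there is no rule changing /ʃ/ to [s] in isolation.
The alternation reflects palatalization before a front vowel: /k/ and /s/ become palato-alveolar [tʃ] and [ʃ] before a front vowel. /s/ is underlying.
The one attested form of 'hand', [fas], shows underlying /fas/. Applying the same rule before a front vowel gives [faʃe].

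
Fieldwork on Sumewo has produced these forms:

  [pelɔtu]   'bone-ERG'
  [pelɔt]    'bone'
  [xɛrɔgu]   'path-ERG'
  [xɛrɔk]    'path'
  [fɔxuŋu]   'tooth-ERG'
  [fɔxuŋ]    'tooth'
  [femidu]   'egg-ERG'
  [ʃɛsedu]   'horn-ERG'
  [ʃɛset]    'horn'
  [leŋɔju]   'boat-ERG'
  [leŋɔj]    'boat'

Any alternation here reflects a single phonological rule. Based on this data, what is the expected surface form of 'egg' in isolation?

'horn' shows [d] ~ [t] at the end of the stem ([ʃɛsedu] vs [ʃɛset]).
If /t/ were underlying and a rule turned it into [d] before the ERG suffix, 'bone' would also alternate; but it has [t] in both [pelɔtu] and [pelɔt].
The underlying segment must be /d/; voiced obstruents become voiceless word-finally, yielding [t] there.
From [femidu] the stem 'egg' is /femid/; word-finally this yields [femit].

[femit]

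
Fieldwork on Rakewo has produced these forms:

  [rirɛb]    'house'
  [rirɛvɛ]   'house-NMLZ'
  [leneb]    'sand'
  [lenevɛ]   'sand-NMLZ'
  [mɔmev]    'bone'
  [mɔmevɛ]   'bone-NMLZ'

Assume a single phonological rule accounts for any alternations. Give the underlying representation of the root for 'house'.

'house' shows [b] ~ [v] at the end of the stem ([rirɛb] vs [rirɛvɛ]).
The stem 'bone' ([mɔmev], [mɔmevɛ]) shows [v] unchanged in both environments, so [v] cannot be basic with [b] derived in isolation.
Therefore /b/ is basic and [v] is derived by intervocalic spirantization (voiced stops become fricatives between vowels).
The underlying form of 'house' is therefore /rirɛb/.

/rirɛb/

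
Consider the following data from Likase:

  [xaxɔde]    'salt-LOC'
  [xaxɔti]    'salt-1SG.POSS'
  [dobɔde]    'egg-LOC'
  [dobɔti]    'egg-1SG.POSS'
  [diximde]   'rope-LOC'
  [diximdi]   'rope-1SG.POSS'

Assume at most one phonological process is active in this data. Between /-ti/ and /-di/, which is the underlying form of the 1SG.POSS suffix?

/-ti/

The 1SG.POSS suffix surfaces as [-di] and [-ti], depending on the final segment of the stem.
The LOC suffix, which begins with [d], is invariant after every stem; so [d] is not altered by any rule here.
So the underlying form is /-ti/, and voiceless stops become voiced after a nasal.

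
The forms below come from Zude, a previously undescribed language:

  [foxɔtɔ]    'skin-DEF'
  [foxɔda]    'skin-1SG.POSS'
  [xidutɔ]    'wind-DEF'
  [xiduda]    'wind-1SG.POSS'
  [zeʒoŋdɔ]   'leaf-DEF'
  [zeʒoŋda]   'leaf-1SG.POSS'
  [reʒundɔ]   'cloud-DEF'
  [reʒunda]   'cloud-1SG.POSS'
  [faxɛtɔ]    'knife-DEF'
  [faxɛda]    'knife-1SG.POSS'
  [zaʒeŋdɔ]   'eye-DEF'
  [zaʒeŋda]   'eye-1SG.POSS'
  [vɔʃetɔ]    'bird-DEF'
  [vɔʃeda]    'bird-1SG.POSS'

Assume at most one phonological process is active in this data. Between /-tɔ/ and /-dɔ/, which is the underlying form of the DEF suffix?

/-tɔ/

The DEF morpheme has two allomorphs, [-dɔ] and [-tɔ].
By contrast the 1SG.POSS suffix keeps its initial [d] throughout — that segment must be underlying.
The DEF suffix is therefore /-tɔ/ underlyingly, with post-nasal voicing: voiceless stops become voiced after a nasal.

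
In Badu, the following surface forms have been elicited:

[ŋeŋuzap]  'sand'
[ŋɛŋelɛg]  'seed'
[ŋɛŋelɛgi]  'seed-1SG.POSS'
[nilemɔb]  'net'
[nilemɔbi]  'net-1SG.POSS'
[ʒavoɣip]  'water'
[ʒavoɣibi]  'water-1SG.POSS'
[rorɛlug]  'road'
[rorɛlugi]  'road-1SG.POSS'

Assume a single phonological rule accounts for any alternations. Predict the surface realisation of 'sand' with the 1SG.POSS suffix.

[ŋeŋuzabi]

'water' shows [p] ~ [b] at the end of the stem ([ʒavoɣip] vs [ʒavoɣibi]).
If /b/ were underlying and a rule turned it into [p] in isolation, 'net' would also alternate; but it has [b] in both [nilemɔb] and [nilemɔbi].
The alternation reflects intervocalic voicing: voiceless stops become voiced between vowels. /p/ is underlying.
The one attested form of 'sand', [ŋeŋuzap], shows underlying /ŋeŋuzap/. Applying the same rule between vowels gives [ŋeŋuzabi].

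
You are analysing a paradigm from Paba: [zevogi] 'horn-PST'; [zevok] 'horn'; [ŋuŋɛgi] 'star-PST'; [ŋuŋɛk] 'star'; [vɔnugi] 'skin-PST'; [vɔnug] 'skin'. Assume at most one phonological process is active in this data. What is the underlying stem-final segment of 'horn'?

/k/

The stem for 'horn' ends in [g] in [zevogi] but [k] in [zevok].
Compare 'skin', with invariant [g] in [vɔnugi] and [vɔnug]: an analysis with underlying /g/ and a rule producing [k] in isolation would wrongly predict alternation here too.
The underlying segment must be /k/; voiceless stops become voiced between vowels, yielding [g] there.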